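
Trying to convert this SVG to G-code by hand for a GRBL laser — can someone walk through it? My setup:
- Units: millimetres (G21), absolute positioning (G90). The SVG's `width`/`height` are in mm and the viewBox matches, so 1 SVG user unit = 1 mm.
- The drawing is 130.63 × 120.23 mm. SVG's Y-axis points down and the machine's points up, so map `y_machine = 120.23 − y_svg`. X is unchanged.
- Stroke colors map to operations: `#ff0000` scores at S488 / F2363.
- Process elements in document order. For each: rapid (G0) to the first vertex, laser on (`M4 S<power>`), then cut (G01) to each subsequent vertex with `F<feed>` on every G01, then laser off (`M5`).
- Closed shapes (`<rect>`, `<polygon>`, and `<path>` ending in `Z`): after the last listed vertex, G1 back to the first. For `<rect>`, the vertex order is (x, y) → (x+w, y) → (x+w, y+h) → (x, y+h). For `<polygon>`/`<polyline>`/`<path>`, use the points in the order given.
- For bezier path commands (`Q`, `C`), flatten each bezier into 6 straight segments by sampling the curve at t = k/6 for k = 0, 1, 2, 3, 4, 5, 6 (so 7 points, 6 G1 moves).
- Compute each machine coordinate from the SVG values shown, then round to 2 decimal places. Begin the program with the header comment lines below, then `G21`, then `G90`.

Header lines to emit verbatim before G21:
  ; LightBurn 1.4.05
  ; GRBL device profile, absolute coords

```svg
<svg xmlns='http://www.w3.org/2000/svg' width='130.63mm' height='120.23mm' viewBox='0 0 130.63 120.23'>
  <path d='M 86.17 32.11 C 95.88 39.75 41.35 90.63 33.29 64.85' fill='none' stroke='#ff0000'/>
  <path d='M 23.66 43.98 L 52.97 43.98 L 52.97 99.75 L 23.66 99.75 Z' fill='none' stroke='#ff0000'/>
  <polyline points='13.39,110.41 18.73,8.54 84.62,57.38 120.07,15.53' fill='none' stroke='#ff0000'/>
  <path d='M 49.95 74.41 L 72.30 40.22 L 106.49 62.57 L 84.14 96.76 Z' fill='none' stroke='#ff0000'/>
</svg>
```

; LightBurn 1.4.05
; GRBL device profile, absolute coords
G21
G90
G0 X86.17 Y88.12
M4 S488
G01 X86.18 Y81.25 F2363
G01 X78.57 Y70.51 F2363
G01 X66.39 Y59.22 F2363
G01 X52.74 Y50.71 F2363
G01 X40.68 Y48.32 F2363
G01 X33.29 Y55.38 F2363
M5
G0 X23.66 Y76.25
M4 S488
G01 X52.97 Y76.25 F2363
G01 X52.97 Y20.48 F2363
G01 X23.66 Y20.48 F2363
G01 X23.66 Y76.25 F2363
M5
G0 X13.39 Y9.82
M4 S488
G01 X18.73 Y111.69 F2363
G01 X84.62 Y62.85 F2363
G01 X120.07 Y104.70 F2363
M5
G0 X49.95 Y45.82
M4 S488
G01 X72.30 Y80.01 F2363
G01 X106.49 Y57.66 F2363
G01 X84.14 Y23.47 F2363
G01 X49.95 Y45.82 F2363
M5

viewBox `0 0 130.63 120.23` with mm width/height → 1 unit = 1 mm. Flip: y_m = 120.23 − y_svg.

**Shape 1** — `<path>` cubic bezier, stroke `#ff0000` → score (S488, F2363). Control points (SVG): P0=(86.17,32.11), P1=(95.88,39.75), P2=(41.35,90.63), P3=(33.29,64.85); sampled at t=k/6. Machine vertices: (86.17,88.12) → (86.18,81.25) → (78.57,70.51) → (66.39,59.22) → (52.74,50.71) → (40.68,48.32) → (33.29,55.38). Open path.

**Shape 2** — `<path>` rectangle, stroke `#ff0000` → score (S488, F2363). Machine vertices: (23.66,76.25) → (52.97,76.25) → (52.97,20.48) → (23.66,20.48) → (23.66,76.25). Closed: final G1 returns to the first vertex.

**Shape 3** — `<polyline>` open polyline, stroke `#ff0000` → score (S488, F2363). Machine vertices: (13.39,9.82) → (18.73,111.69) → (84.62,62.85) → (120.07,104.70). Open path.

**Shape 4** — `<path>` regular polygon, stroke `#ff0000` → score (S488, F2363). Machine vertices: (49.95,45.82) → (72.30,80.01) → (106.49,57.66) → (84.14,23.47) → (49.95,45.82). Closed: final G1 returns to the first vertex.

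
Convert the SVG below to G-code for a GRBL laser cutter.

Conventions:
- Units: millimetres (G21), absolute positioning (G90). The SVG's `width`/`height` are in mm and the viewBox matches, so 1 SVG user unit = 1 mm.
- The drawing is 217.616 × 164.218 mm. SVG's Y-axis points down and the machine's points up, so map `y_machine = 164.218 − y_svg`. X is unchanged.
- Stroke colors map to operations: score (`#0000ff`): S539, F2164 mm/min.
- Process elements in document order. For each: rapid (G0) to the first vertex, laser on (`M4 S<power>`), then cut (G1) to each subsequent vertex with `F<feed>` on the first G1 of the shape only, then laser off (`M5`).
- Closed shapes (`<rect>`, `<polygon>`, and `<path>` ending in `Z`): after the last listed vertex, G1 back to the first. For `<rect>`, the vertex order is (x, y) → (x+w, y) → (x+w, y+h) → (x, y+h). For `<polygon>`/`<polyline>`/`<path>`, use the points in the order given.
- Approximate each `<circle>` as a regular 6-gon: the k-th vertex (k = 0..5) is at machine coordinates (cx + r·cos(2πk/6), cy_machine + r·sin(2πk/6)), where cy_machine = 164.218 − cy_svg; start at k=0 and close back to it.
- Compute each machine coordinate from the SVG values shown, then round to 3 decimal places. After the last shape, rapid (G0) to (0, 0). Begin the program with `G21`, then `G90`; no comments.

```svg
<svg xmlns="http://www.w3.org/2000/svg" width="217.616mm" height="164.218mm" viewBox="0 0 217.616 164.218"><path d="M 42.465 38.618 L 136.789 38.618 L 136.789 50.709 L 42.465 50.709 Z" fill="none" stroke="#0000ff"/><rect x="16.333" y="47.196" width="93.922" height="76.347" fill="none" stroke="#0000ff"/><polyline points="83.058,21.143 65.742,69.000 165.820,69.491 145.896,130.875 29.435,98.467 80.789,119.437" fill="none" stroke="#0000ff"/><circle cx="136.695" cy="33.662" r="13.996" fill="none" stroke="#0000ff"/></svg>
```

G21
G90
G0 X42.465 Y125.600
M4 S539
G1 X136.789 Y125.600 F2164
G1 X136.789 Y113.509
G1 X42.465 Y113.509
G1 X42.465 Y125.600
M5
G0 X16.333 Y117.022
M4 S539
G1 X110.255 Y117.022 F2164
G1 X110.255 Y40.675
G1 X16.333 Y40.675
G1 X16.333 Y117.022
M5
G0 X83.058 Y143.075
M4 S539
G1 X65.742 Y95.218 F2164
G1 X165.820 Y94.727
G1 X145.896 Y33.343
G1 X29.435 Y65.751
G1 X80.789 Y44.781
M5
G0 X150.691 Y130.556
M4 S539
G1 X143.693 Y142.677 F2164
G1 X129.697 Y142.677
G1 X122.699 Y130.556
G1 X129.697 Y118.435
G1 X143.693 Y118.435
G1 X150.691 Y130.556
M5
G0 X0.000 Y0.000

Since the viewBox matches the mm dimensions, user units are millimetres directly. The only transform is the Y-flip y_m = 164.218 − y_svg.

Shape 1 is a rectangle drawn with `<path>`. Its stroke #0000ff means score at S539, F2164. After flipping Y the toolpath is (42.465,125.600) → (136.789,125.600) → (136.789,113.509) → (42.465,113.509) → (42.465,125.600), returning to the start.

Shape 2 is a rectangle drawn with `<rect>`. Its stroke #0000ff means score at S539, F2164. After flipping Y the toolpath is (16.333,117.022) → (110.255,117.022) → (110.255,40.675) → (16.333,40.675) → (16.333,117.022), returning to the start.

Shape 3 is a open polyline drawn with `<polyline>`. Its stroke #0000ff means score at S539, F2164. After flipping Y the toolpath is (83.058,143.075) → (65.742,95.218) → (165.820,94.727) → (145.896,33.343) → (29.435,65.751) → (80.789,44.781).

Shape 4 is a circle drawn with `<circle>`. Its stroke #0000ff means score at S539, F2164. After flipping Y the toolpath is (150.691,130.556) → (143.693,142.677) → (129.697,142.677) → (122.699,130.556) → (129.697,118.435) → (143.693,118.435) → (150.691,130.556), returning to the start.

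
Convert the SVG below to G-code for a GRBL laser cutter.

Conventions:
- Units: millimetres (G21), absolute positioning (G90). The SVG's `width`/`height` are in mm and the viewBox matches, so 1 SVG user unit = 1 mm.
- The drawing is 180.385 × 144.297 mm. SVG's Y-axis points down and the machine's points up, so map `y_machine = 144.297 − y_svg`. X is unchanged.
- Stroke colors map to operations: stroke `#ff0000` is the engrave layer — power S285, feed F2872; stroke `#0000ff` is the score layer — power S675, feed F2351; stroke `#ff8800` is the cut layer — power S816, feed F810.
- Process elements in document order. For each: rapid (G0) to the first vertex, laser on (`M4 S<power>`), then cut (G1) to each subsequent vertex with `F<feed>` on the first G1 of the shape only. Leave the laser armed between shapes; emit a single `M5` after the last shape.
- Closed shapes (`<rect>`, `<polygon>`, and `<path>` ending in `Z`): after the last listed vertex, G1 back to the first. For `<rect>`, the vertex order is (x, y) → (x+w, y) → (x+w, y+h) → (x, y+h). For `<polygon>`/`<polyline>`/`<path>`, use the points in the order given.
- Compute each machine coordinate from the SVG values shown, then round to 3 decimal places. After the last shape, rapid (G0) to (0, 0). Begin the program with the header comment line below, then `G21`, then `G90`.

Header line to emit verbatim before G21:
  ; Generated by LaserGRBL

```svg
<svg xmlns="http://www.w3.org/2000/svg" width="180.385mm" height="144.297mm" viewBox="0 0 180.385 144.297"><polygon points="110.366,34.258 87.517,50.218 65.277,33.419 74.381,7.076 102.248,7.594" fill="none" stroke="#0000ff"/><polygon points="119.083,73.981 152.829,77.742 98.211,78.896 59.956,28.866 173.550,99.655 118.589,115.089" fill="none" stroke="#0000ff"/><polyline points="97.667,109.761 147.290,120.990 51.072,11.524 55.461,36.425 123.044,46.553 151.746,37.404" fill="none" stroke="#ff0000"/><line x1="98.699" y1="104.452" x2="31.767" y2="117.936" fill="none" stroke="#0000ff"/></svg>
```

; Generated by LaserGRBL
G21
G90
G0 X110.366 Y110.039
M4 S675
G1 X87.517 Y94.079 F2351
G1 X65.277 Y110.878
G1 X74.381 Y137.221
G1 X102.248 Y136.703
G1 X110.366 Y110.039
G0 X119.083 Y70.316
M4 S675
G1 X152.829 Y66.555 F2351
G1 X98.211 Y65.401
G1 X59.956 Y115.431
G1 X173.550 Y44.642
G1 X118.589 Y29.208
G1 X119.083 Y70.316
G0 X97.667 Y34.536
M4 S285
G1 X147.290 Y23.307 F2872
G1 X51.072 Y132.773
G1 X55.461 Y107.872
G1 X123.044 Y97.744
G1 X151.746 Y106.893
G0 X98.699 Y39.845
M4 S675
G1 X31.767 Y26.361 F2351
M5
G0 X0.000 Y0.000

1 u = 1 mm; y_m = 144.297 − y.

[1] `<polygon>` regular polygon, #0000ff→score S675 F2351: (110.366,110.039) → (87.517,94.079) → (65.277,110.878) → (74.381,137.221) → (102.248,136.703) → (110.366,110.039) (closed)

[2] `<polygon>` closed polygon, #0000ff→score S675 F2351: (119.083,70.316) → (152.829,66.555) → (98.211,65.401) → (59.956,115.431) → (173.550,44.642) → (118.589,29.208) → (119.083,70.316) (closed)

[3] `<polyline>` open polyline, #ff0000→engrave S285 F2872: (97.667,34.536) → (147.290,23.307) → (51.072,132.773) → (55.461,107.872) → (123.044,97.744) → (151.746,106.893)

[4] `<line>` line segment, #0000ff→score S675 F2351: (98.699,39.845) → (31.767,26.361)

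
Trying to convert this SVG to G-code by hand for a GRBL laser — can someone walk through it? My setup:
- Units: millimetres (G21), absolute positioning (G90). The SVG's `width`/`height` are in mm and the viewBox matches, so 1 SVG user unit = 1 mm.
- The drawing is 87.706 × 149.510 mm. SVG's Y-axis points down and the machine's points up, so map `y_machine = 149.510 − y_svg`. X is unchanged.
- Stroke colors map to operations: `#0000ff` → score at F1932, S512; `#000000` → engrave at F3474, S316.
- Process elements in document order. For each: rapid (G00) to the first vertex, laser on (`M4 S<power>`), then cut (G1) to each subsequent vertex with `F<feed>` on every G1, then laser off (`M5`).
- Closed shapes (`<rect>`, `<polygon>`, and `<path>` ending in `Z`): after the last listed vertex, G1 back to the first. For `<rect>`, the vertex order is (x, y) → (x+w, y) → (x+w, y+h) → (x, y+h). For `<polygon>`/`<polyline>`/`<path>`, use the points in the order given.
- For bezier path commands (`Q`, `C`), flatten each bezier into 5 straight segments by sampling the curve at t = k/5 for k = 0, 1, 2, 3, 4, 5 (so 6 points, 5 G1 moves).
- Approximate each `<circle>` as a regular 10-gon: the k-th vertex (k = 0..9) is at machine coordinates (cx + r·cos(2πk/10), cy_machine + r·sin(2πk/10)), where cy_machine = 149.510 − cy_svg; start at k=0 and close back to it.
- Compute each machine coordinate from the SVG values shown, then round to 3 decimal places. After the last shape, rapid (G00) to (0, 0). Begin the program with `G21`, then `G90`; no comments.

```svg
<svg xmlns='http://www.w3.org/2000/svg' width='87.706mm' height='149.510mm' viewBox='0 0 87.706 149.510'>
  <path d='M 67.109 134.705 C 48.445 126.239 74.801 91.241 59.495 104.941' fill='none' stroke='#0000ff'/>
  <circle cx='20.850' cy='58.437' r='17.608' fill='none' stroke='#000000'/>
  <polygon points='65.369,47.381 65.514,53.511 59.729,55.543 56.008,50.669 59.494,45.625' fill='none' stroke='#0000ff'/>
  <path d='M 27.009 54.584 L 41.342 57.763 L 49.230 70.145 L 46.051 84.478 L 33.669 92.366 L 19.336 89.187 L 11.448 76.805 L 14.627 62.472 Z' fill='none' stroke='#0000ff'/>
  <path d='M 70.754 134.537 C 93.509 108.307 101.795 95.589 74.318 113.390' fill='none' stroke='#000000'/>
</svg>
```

G21
G90
G00 X67.109 Y14.805
M4 S512
G1 X60.620 Y22.467 F1932
G1 X60.774 Y32.885 F1932
G1 X63.412 Y42.449 F1932
G1 X64.373 Y47.547 F1932
G1 X59.495 Y44.569 F1932
M5
G00 X38.458 Y91.073
M4 S316
G1 X35.095 Y101.423 F3474
G1 X26.291 Y107.819 F3474
G1 X15.409 Y107.819 F3474
G1 X6.605 Y101.423 F3474
G1 X3.242 Y91.073 F3474
G1 X6.605 Y80.723 F3474
G1 X15.409 Y74.327 F3474
G1 X26.291 Y74.327 F3474
G1 X35.095 Y80.723 F3474
G1 X38.458 Y91.073 F3474
M5
G00 X65.369 Y102.129
M4 S512
G1 X65.514 Y95.999 F1932
G1 X59.729 Y93.967 F1932
G1 X56.008 Y98.841 F1932
G1 X59.494 Y103.885 F1932
G1 X65.369 Y102.129 F1932
M5
G00 X27.009 Y94.926
M4 S512
G1 X41.342 Y91.747 F1932
G1 X49.230 Y79.365 F1932
G1 X46.051 Y65.032 F1932
G1 X33.669 Y57.144 F1932
G1 X19.336 Y60.323 F1932
G1 X11.448 Y72.705 F1932
G1 X14.627 Y87.038 F1932
G1 X27.009 Y94.926 F1932
M5
G00 X70.754 Y14.973
M4 S316
G1 X82.500 Y28.954 F3474
G1 X89.752 Y38.875 F3474
G1 X91.487 Y43.921 F3474
G1 X86.683 Y43.274 F3474
G1 X74.318 Y36.120 F3474
M5
G00 X0.000 Y0.000

viewBox `0 0 87.706 149.510` with mm width/height → 1 unit = 1 mm. Flip: y_m = 149.510 − y_svg.

**Shape 1** — `<path>` cubic bezier, stroke `#0000ff` → score (S512, F1932). Control points (SVG): P0=(67.109,134.705), P1=(48.445,126.239), P2=(74.801,91.241), P3=(59.495,104.941); sampled at t=k/5. Machine vertices: (67.109,14.805) → (60.620,22.467) → (60.774,32.885) → (63.412,42.449) → (64.373,47.547) → (59.495,44.569). Open path.

**Shape 2** — `<circle>` circle, stroke `#000000` → engrave (S316, F3474). Machine vertices: (38.458,91.073) → (35.095,101.423) → (26.291,107.819) → (15.409,107.819) → (6.605,101.423) → (3.242,91.073) → (6.605,80.723) → (15.409,74.327) → (26.291,74.327) → (35.095,80.723) → (38.458,91.073). Closed: final G1 returns to the first vertex.

**Shape 3** — `<polygon>` regular polygon, stroke `#0000ff` → score (S512, F1932). Machine vertices: (65.369,102.129) → (65.514,95.999) → (59.729,93.967) → (56.008,98.841) → (59.494,103.885) → (65.369,102.129). Closed: final G1 returns to the first vertex.

**Shape 4** — `<path>` regular polygon, stroke `#0000ff` → score (S512, F1932). Machine vertices: (27.009,94.926) → (41.342,91.747) → (49.230,79.365) → (46.051,65.032) → (33.669,57.144) → (19.336,60.323) → (11.448,72.705) → (14.627,87.038) → (27.009,94.926). Closed: final G1 returns to the first vertex.

**Shape 5** — `<path>` cubic bezier, stroke `#000000` → engrave (S316, F3474). Control points (SVG): P0=(70.754,134.537), P1=(93.509,108.307), P2=(101.795,95.589), P3=(74.318,113.390); sampled at t=k/5. Machine vertices: (70.754,14.973) → (82.500,28.954) → (89.752,38.875) → (91.487,43.921) → (86.683,43.274) → (74.318,36.120). Open path.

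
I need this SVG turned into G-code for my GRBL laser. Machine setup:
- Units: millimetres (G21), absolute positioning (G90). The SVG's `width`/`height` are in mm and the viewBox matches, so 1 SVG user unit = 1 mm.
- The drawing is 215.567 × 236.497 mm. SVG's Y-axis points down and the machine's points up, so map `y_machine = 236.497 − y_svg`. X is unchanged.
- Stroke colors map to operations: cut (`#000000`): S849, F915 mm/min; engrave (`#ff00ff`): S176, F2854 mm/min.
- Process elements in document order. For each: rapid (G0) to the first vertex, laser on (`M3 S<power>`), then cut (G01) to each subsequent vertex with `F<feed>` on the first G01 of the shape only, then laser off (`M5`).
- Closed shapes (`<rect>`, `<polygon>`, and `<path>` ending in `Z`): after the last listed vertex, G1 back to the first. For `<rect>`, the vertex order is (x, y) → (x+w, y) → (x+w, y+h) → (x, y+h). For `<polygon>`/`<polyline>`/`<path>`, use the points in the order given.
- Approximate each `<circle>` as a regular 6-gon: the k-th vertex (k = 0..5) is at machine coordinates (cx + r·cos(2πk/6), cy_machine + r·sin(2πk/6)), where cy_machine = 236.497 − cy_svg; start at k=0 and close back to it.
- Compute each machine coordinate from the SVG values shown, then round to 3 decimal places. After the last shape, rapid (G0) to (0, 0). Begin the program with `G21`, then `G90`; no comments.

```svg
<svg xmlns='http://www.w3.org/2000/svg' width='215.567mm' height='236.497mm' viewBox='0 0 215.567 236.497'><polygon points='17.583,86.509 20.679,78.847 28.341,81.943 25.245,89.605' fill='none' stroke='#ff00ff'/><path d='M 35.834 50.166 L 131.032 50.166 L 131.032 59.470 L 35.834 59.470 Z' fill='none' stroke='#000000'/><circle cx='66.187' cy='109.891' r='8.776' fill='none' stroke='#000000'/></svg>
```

G21
G90
G0 X17.583 Y149.988
M3 S176
G01 X20.679 Y157.650 F2854
G01 X28.341 Y154.554
G01 X25.245 Y146.892
G01 X17.583 Y149.988
M5
G0 X35.834 Y186.331
M3 S849
G01 X131.032 Y186.331 F915
G01 X131.032 Y177.027
G01 X35.834 Y177.027
G01 X35.834 Y186.331
M5
G0 X74.963 Y126.606
M3 S849
G01 X70.575 Y134.206 F915
G01 X61.799 Y134.206
G01 X57.411 Y126.606
G01 X61.799 Y119.006
G01 X70.575 Y119.006
G01 X74.963 Y126.606
M5
G0 X0.000 Y0.000

viewBox `0 0 215.567 236.497` with mm width/height → 1 unit = 1 mm. Flip: y_m = 236.497 − y_svg.

**Shape 1** — `<polygon>` regular polygon, stroke `#ff00ff` → engrave (S176, F2854). Machine vertices: (17.583,149.988) → (20.679,157.650) → (28.341,154.554) → (25.245,146.892) → (17.583,149.988). Closed: final G1 returns to the first vertex.

**Shape 2** — `<path>` rectangle, stroke `#000000` → cut (S849, F915). Machine vertices: (35.834,186.331) → (131.032,186.331) → (131.032,177.027) → (35.834,177.027) → (35.834,186.331). Closed: final G1 returns to the first vertex.

**Shape 3** — `<circle>` circle, stroke `#000000` → cut (S849, F915). Machine vertices: (74.963,126.606) → (70.575,134.206) → (61.799,134.206) → (57.411,126.606) → (61.799,119.006) → (70.575,119.006) → (74.963,126.606). Closed: final G1 returns to the first vertex.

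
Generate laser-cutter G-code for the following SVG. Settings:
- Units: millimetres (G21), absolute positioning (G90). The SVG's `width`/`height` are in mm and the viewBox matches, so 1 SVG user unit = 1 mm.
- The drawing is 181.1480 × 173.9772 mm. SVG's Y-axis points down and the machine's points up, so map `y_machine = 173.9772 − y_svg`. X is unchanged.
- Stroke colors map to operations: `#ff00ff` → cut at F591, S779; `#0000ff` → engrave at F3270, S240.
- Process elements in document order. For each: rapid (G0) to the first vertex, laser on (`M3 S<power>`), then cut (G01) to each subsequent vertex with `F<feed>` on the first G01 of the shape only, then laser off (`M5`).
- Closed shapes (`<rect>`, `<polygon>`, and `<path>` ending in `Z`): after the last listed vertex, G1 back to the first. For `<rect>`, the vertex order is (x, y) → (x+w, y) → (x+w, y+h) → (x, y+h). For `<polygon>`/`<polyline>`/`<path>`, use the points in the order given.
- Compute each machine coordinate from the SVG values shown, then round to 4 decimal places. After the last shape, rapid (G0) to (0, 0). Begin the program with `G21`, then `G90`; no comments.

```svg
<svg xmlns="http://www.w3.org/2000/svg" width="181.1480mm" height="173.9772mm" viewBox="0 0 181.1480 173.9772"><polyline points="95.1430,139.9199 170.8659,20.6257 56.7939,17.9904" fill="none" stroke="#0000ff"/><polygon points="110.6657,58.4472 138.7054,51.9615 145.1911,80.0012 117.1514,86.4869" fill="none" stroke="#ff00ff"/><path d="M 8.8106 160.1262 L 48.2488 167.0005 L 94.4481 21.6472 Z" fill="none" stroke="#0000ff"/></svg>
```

G21
G90
G0 X95.1430 Y34.0573
M3 S240
G01 X170.8659 Y153.3515 F3270
G01 X56.7939 Y155.9868
M5
G0 X110.6657 Y115.5300
M3 S779
G01 X138.7054 Y122.0157 F591
G01 X145.1911 Y93.9760
G01 X117.1514 Y87.4903
G01 X110.6657 Y115.5300
M5
G0 X8.8106 Y13.8510
M3 S240
G01 X48.2488 Y6.9767 F3270
G01 X94.4481 Y152.3300
G01 X8.8106 Y13.8510
M5
G0 X0.0000 Y0.0000

Since the viewBox matches the mm dimensions, user units are millimetres directly. The only transform is the Y-flip y_m = 173.9772 − y_svg.

Shape 1 is a open polyline drawn with `<polyline>`. Its stroke #0000ff means engrave at S240, F3270. After flipping Y the toolpath is (95.1430,34.0573) → (170.8659,153.3515) → (56.7939,155.9868).

Shape 2 is a regular polygon drawn with `<polygon>`. Its stroke #ff00ff means cut at S779, F591. After flipping Y the toolpath is (110.6657,115.5300) → (138.7054,122.0157) → (145.1911,93.9760) → (117.1514,87.4903) → (110.6657,115.5300), returning to the start.

Shape 3 is a closed polygon drawn with `<path>`. Its stroke #0000ff means engrave at S240, F3270. After flipping Y the toolpath is (8.8106,13.8510) → (48.2488,6.9767) → (94.4481,152.3300) → (8.8106,13.8510), returning to the start.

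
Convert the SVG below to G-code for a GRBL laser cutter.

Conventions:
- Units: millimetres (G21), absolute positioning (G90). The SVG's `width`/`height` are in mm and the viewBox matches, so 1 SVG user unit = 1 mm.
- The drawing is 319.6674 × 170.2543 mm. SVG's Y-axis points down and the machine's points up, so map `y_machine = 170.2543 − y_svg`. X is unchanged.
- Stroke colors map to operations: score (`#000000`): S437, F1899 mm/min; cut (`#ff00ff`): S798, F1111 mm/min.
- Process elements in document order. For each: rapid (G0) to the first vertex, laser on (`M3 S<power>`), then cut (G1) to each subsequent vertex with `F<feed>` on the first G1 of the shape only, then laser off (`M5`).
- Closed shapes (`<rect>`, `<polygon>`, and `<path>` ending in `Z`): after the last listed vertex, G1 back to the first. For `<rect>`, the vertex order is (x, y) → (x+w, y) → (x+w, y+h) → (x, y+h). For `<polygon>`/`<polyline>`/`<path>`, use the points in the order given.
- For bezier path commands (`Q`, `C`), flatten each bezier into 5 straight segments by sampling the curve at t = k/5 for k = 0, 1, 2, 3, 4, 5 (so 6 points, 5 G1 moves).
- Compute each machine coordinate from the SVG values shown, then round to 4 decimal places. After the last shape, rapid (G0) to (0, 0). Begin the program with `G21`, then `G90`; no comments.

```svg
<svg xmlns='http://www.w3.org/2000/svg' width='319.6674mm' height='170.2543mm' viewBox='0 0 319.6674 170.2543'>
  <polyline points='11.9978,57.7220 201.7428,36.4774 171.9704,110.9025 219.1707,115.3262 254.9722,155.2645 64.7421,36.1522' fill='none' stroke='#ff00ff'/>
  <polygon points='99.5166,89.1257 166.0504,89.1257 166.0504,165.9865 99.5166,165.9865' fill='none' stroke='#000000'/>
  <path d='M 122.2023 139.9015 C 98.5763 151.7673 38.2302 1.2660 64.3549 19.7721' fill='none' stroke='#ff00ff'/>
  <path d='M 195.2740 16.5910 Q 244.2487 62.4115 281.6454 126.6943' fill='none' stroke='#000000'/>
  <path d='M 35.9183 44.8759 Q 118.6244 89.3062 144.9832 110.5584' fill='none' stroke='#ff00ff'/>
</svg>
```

viewBox `0 0 319.6674 170.2543` with mm width/height → 1 unit = 1 mm. Flip: y_m = 170.2543 − y_svg.

**Shape 1** — `<polyline>` open polyline, stroke `#ff00ff` → cut (S798, F1111). Machine vertices: (11.9978,112.5323) → (201.7428,133.7769) → (171.9704,59.3518) → (219.1707,54.9281) → (254.9722,14.9898) → (64.7421,134.1021). Open path.

**Shape 2** — `<polygon>` rectangle, stroke `#000000` → score (S437, F1899). Machine vertices: (99.5166,81.1286) → (166.0504,81.1286) → (166.0504,4.2678) → (99.5166,4.2678) → (99.5166,81.1286). Closed: final G1 returns to the first vertex.

**Shape 3** — `<path>` cubic bezier, stroke `#ff00ff` → cut (S798, F1111). Control points (SVG): P0=(122.2023,139.9015), P1=(98.5763,151.7673), P2=(38.2302,1.2660), P3=(64.3549,19.7721); sampled at t=k/5. Machine vertices: (122.2023,30.3528) → (104.6058,40.0664) → (84.1097,72.8421) → (66.6270,112.7739) → (58.0710,143.9560) → (64.3549,150.4822). Open path.

**Shape 4** — `<path>` quadratic bezier, stroke `#000000` → score (S437, F1899). Control points (SVG): P0=(195.2740,16.5910), P1=(244.2487,62.4115), P2=(281.6454,126.6943); sampled at t=k/5. Machine vertices: (195.2740,153.6633) → (214.4008,134.5966) → (232.6013,114.0529) → (249.8756,92.0323) → (266.2236,68.5346) → (281.6454,43.5600). Open path.

**Shape 5** — `<path>` quadratic bezier, stroke `#ff00ff` → cut (S798, F1111). Control points (SVG): P0=(35.9183,44.8759), P1=(118.6244,89.3062), P2=(144.9832,110.5584); sampled at t=k/5. Machine vertices: (35.9183,125.3784) → (66.7468,108.5334) → (93.0676,93.5427) → (114.8806,80.4062) → (132.1858,69.1239) → (144.9832,59.6959). Open path.

G21
G90
G0 X11.9978 Y112.5323
M3 S798
G1 X201.7428 Y133.7769 F1111
G1 X171.9704 Y59.3518
G1 X219.1707 Y54.9281
G1 X254.9722 Y14.9898
G1 X64.7421 Y134.1021
M5
G0 X99.5166 Y81.1286
M3 S437
G1 X166.0504 Y81.1286 F1899
G1 X166.0504 Y4.2678
G1 X99.5166 Y4.2678
G1 X99.5166 Y81.1286
M5
G0 X122.2023 Y30.3528
M3 S798
G1 X104.6058 Y40.0664 F1111
G1 X84.1097 Y72.8421
G1 X66.6270 Y112.7739
G1 X58.0710 Y143.9560
G1 X64.3549 Y150.4822
M5
G0 X195.2740 Y153.6633
M3 S437
G1 X214.4008 Y134.5966 F1899
G1 X232.6013 Y114.0529
G1 X249.8756 Y92.0323
G1 X266.2236 Y68.5346
G1 X281.6454 Y43.5600
M5
G0 X35.9183 Y125.3784
M3 S798
G1 X66.7468 Y108.5334 F1111
G1 X93.0676 Y93.5427
G1 X114.8806 Y80.4062
G1 X132.1858 Y69.1239
G1 X144.9832 Y59.6959
M5
G0 X0.0000 Y0.0000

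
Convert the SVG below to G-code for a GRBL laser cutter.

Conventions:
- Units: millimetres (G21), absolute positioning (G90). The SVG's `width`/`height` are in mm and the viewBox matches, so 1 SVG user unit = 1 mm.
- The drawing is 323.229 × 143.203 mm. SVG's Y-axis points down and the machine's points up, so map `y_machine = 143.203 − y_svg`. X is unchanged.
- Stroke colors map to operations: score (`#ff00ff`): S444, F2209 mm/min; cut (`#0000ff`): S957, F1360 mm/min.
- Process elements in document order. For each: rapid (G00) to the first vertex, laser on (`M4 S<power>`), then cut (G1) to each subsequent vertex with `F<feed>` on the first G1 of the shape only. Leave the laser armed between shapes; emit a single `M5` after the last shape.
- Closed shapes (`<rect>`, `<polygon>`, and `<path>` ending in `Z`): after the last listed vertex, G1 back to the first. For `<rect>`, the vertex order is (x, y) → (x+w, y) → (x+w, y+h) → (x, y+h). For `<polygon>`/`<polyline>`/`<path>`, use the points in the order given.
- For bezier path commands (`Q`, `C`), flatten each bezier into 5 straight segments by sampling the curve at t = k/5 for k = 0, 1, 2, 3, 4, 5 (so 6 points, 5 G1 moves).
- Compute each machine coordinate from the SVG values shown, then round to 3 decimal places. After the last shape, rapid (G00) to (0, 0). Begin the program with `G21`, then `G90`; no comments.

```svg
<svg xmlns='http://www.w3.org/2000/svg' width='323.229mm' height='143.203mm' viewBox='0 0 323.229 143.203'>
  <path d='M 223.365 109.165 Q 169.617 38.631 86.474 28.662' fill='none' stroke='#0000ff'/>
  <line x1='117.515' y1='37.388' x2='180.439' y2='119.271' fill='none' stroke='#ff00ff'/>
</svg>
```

G21
G90
G00 X223.365 Y34.038
M4 S957
G1 X200.690 Y59.829 F1360
G1 X175.663 Y80.775
G1 X148.285 Y96.875
G1 X118.555 Y108.131
G1 X86.474 Y114.541
G00 X117.515 Y105.815
M4 S444
G1 X180.439 Y23.932 F2209
M5
G00 X0.000 Y0.000

Since the viewBox matches the mm dimensions, user units are millimetres directly. The only transform is the Y-flip y_m = 143.203 − y_svg.

Shape 1 is a quadratic bezier drawn with `<path>`. Its stroke #0000ff means cut at S957, F1360. After flipping Y the toolpath is (223.365,34.038) → (200.690,59.829) → (175.663,80.775) → (148.285,96.875) → (118.555,108.131) → (86.474,114.541).

Shape 2 is a line segment drawn with `<line>`. Its stroke #ff00ff means score at S444, F2209. After flipping Y the toolpath is (117.515,105.815) → (180.439,23.932).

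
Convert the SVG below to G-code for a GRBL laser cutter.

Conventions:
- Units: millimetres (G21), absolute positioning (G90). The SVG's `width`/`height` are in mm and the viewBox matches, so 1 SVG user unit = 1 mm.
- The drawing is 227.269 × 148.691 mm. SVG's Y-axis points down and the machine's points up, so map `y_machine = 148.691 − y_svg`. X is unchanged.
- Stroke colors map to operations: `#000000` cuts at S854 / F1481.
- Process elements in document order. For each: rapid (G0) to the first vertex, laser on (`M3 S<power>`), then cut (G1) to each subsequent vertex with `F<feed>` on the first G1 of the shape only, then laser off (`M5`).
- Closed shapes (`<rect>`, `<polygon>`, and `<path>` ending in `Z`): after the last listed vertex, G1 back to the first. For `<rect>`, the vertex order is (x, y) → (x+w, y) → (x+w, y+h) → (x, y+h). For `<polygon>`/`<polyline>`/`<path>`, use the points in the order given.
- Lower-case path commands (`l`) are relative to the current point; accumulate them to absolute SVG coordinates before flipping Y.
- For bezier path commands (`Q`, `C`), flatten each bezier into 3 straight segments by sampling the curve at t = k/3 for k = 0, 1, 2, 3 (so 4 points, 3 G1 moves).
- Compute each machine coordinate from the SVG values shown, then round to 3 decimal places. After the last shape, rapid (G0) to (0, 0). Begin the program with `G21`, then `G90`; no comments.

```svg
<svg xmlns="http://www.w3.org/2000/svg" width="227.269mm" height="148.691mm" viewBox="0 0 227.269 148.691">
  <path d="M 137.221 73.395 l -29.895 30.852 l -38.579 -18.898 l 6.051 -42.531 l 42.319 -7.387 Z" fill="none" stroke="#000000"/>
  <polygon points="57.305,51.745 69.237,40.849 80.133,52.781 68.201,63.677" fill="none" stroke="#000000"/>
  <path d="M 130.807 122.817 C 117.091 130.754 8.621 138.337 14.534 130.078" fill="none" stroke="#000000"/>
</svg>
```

G21
G90
G0 X137.221 Y75.296
M3 S854
G1 X107.326 Y44.444 F1481
G1 X68.747 Y63.342
G1 X74.798 Y105.873
G1 X117.117 Y113.260
G1 X137.221 Y75.296
M5
G0 X57.305 Y96.946
M3 S854
G1 X69.237 Y107.842 F1481
G1 X80.133 Y95.910
G1 X68.201 Y85.014
G1 X57.305 Y96.946
M5
G0 X130.807 Y25.874
M3 S854
G1 X93.252 Y18.629 F1481
G1 X39.003 Y15.061
G1 X14.534 Y18.613
M5
G0 X0.000 Y0.000

viewBox `0 0 227.269 148.691` with mm width/height → 1 unit = 1 mm. Flip: y_m = 148.691 − y_svg.

**Shape 1** — `<path>` regular polygon, stroke `#000000` → cut (S854, F1481). Machine vertices: (137.221,75.296) → (107.326,44.444) → (68.747,63.342) → (74.798,105.873) → (117.117,113.260) → (137.221,75.296). Closed: final G1 returns to the first vertex.

**Shape 2** — `<polygon>` regular polygon, stroke `#000000` → cut (S854, F1481). Machine vertices: (57.305,96.946) → (69.237,107.842) → (80.133,95.910) → (68.201,85.014) → (57.305,96.946). Closed: final G1 returns to the first vertex.

**Shape 3** — `<path>` cubic bezier, stroke `#000000` → cut (S854, F1481). Control points (SVG): P0=(130.807,122.817), P1=(117.091,130.754), P2=(8.621,138.337), P3=(14.534,130.078); sampled at t=k/3. Machine vertices: (130.807,25.874) → (93.252,18.629) → (39.003,15.061) → (14.534,18.613). Open path.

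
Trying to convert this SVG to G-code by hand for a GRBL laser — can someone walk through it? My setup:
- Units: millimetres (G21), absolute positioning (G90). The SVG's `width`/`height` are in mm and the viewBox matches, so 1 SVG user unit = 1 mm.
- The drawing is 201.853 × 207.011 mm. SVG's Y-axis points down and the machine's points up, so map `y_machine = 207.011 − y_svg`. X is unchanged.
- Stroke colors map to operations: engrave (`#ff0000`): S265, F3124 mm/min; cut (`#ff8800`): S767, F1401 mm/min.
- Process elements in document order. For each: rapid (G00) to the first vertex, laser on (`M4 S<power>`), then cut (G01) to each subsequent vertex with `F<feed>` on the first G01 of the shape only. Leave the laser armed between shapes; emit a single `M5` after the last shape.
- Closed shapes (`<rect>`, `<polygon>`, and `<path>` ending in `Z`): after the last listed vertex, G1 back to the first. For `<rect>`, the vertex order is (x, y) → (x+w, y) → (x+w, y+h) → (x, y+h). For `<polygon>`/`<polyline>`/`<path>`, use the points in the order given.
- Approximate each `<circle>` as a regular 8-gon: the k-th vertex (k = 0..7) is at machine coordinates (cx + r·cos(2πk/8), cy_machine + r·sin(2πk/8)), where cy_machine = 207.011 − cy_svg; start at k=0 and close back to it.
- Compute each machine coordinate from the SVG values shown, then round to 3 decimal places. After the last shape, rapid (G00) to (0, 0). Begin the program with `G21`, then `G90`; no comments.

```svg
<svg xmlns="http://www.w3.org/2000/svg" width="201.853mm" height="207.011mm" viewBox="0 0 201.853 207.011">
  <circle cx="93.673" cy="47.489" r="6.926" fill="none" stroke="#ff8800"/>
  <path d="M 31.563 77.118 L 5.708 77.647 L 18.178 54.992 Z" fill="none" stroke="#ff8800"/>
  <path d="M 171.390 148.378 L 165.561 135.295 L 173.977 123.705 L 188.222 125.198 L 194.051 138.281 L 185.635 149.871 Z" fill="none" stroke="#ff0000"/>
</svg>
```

viewBox `0 0 201.853 207.011` with mm width/height → 1 unit = 1 mm. Flip: y_m = 207.011 − y_svg.

**Shape 1** — `<circle>` circle, stroke `#ff8800` → cut (S767, F1401). Machine vertices: (100.599,159.522) → (98.570,164.419) → (93.673,166.448) → (88.776,164.419) → (86.747,159.522) → (88.776,154.625) → (93.673,152.596) → (98.570,154.625) → (100.599,159.522). Closed: final G1 returns to the first vertex.

**Shape 2** — `<path>` regular polygon, stroke `#ff8800` → cut (S767, F1401). Machine vertices: (31.563,129.893) → (5.708,129.364) → (18.178,152.019) → (31.563,129.893). Closed: final G1 returns to the first vertex.

**Shape 3** — `<path>` regular polygon, stroke `#ff0000` → engrave (S265, F3124). Machine vertices: (171.390,58.633) → (165.561,71.716) → (173.977,83.306) → (188.222,81.813) → (194.051,68.730) → (185.635,57.140) → (171.390,58.633). Closed: final G1 returns to the first vertex.

G21
G90
G00 X100.599 Y159.522
M4 S767
G01 X98.570 Y164.419 F1401
G01 X93.673 Y166.448
G01 X88.776 Y164.419
G01 X86.747 Y159.522
G01 X88.776 Y154.625
G01 X93.673 Y152.596
G01 X98.570 Y154.625
G01 X100.599 Y159.522
G00 X31.563 Y129.893
M4 S767
G01 X5.708 Y129.364 F1401
G01 X18.178 Y152.019
G01 X31.563 Y129.893
G00 X171.390 Y58.633
M4 S265
G01 X165.561 Y71.716 F3124
G01 X173.977 Y83.306
G01 X188.222 Y81.813
G01 X194.051 Y68.730
G01 X185.635 Y57.140
G01 X171.390 Y58.633
M5
G00 X0.000 Y0.000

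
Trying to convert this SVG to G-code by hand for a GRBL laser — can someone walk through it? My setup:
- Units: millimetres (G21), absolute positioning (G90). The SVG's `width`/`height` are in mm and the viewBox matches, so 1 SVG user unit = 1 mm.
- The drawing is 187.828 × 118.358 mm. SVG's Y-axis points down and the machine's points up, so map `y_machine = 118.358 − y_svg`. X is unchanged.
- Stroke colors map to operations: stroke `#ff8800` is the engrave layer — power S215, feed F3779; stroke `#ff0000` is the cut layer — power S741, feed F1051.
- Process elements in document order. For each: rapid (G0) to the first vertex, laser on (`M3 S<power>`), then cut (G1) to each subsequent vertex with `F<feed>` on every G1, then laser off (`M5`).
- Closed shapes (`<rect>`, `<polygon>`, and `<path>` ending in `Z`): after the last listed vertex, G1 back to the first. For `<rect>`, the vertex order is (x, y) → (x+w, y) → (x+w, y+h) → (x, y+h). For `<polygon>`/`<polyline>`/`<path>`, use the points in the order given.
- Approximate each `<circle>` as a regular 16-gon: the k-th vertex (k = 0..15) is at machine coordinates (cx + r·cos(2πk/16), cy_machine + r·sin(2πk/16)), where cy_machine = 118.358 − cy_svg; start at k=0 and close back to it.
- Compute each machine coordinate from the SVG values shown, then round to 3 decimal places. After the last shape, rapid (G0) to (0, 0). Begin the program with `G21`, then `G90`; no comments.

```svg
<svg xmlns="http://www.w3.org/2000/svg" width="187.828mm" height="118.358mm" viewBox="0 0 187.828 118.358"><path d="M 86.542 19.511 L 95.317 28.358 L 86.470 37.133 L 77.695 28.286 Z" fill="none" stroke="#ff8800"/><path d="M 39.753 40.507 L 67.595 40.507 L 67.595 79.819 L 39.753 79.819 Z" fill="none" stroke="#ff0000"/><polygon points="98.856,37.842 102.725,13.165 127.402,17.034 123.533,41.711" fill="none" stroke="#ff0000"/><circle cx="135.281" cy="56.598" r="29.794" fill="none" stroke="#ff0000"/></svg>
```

G21
G90
G0 X86.542 Y98.847
M3 S215
G1 X95.317 Y90.000 F3779
G1 X86.470 Y81.225 F3779
G1 X77.695 Y90.072 F3779
G1 X86.542 Y98.847 F3779
M5
G0 X39.753 Y77.851
M3 S741
G1 X67.595 Y77.851 F1051
G1 X67.595 Y38.539 F1051
G1 X39.753 Y38.539 F1051
G1 X39.753 Y77.851 F1051
M5
G0 X98.856 Y80.516
M3 S741
G1 X102.725 Y105.193 F1051
G1 X127.402 Y101.324 F1051
G1 X123.533 Y76.647 F1051
G1 X98.856 Y80.516 F1051
M5
G0 X165.075 Y61.760
M3 S741
G1 X162.807 Y73.162 F1051
G1 X156.349 Y82.828 F1051
G1 X146.683 Y89.286 F1051
G1 X135.281 Y91.554 F1051
G1 X123.879 Y89.286 F1051
G1 X114.213 Y82.828 F1051
G1 X107.755 Y73.162 F1051
G1 X105.487 Y61.760 F1051
G1 X107.755 Y50.358 F1051
G1 X114.213 Y40.692 F1051
G1 X123.879 Y34.234 F1051
G1 X135.281 Y31.966 F1051
G1 X146.683 Y34.234 F1051
G1 X156.349 Y40.692 F1051
G1 X162.807 Y50.358 F1051
G1 X165.075 Y61.760 F1051
M5
G0 X0.000 Y0.000

Since the viewBox matches the mm dimensions, user units are millimetres directly. The only transform is the Y-flip y_m = 118.358 − y_svg.

Shape 1 is a regular polygon drawn with `<path>`. Its stroke #ff8800 means engrave at S215, F3779. After flipping Y the toolpath is (86.542,98.847) → (95.317,90.000) → (86.470,81.225) → (77.695,90.072) → (86.542,98.847), returning to the start.

Shape 2 is a rectangle drawn with `<path>`. Its stroke #ff0000 means cut at S741, F1051. After flipping Y the toolpath is (39.753,77.851) → (67.595,77.851) → (67.595,38.539) → (39.753,38.539) → (39.753,77.851), returning to the start.

Shape 3 is a regular polygon drawn with `<polygon>`. Its stroke #ff0000 means cut at S741, F1051. After flipping Y the toolpath is (98.856,80.516) → (102.725,105.193) → (127.402,101.324) → (123.533,76.647) → (98.856,80.516), returning to the start.

Shape 4 is a circle drawn with `<circle>`. Its stroke #ff0000 means cut at S741, F1051. After flipping Y the toolpath is (165.075,61.760) → (162.807,73.162) → (156.349,82.828) → (146.683,89.286) → (135.281,91.554) → (123.879,89.286) → (114.213,82.828) → (107.755,73.162) → (105.487,61.760) → (107.755,50.358) → (114.213,40.692) → (123.879,34.234) → (135.281,31.966) → (146.683,34.234) → (156.349,40.692) → (162.807,50.358) → (165.075,61.760), returning to the start.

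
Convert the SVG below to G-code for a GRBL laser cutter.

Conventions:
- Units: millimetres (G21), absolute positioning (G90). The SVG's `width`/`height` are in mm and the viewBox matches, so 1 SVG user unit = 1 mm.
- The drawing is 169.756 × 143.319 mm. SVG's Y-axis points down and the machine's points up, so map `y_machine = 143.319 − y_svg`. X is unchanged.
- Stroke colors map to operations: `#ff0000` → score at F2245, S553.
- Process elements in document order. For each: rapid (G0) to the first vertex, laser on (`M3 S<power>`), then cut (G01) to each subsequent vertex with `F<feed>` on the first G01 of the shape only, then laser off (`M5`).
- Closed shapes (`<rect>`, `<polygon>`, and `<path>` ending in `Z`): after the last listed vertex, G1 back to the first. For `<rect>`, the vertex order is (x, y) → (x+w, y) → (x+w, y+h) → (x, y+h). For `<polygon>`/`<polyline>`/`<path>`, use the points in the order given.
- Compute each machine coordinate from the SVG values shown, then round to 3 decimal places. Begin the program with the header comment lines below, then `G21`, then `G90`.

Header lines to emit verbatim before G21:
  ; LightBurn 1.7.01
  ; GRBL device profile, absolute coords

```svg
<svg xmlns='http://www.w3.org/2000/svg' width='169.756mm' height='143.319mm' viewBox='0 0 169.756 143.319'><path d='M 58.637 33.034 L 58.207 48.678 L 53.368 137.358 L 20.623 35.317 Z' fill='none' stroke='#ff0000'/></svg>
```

viewBox `0 0 169.756 143.319` with mm width/height → 1 unit = 1 mm. Flip: y_m = 143.319 − y_svg.

**Shape 1** — `<path>` closed polygon, stroke `#ff0000` → score (S553, F2245). Machine vertices: (58.637,110.285) → (58.207,94.641) → (53.368,5.961) → (20.623,108.002) → (58.637,110.285). Closed: final G1 returns to the first vertex.

; LightBurn 1.7.01
; GRBL device profile, absolute coords
G21
G90
G0 X58.637 Y110.285
M3 S553
G01 X58.207 Y94.641 F2245
G01 X53.368 Y5.961
G01 X20.623 Y108.002
G01 X58.637 Y110.285
M5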